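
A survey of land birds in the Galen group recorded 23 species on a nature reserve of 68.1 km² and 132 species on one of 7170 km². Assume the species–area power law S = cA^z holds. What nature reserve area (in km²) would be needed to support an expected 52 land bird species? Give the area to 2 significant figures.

z = ln(132/23) / ln(7170/68.1) = 1.7473 / 4.6567 = 0.3752
c = 23 / 68.1^0.3752 = 23 / 4.874 = 4.719
A = (52/4.719)^(1/0.3752) ⇒ ln A = ln(11.02)/0.3752 = 6.3950
A = e^6.3950 ≈ 598.8 km²

600 km²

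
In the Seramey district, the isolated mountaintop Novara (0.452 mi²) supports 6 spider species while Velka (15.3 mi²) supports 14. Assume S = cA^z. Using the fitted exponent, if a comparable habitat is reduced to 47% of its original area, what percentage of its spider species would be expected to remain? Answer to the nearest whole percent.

z = ln(14/6) / ln(15.3/0.452) = 0.8473 / 3.5219 = 0.2406
S_new/S_old = (A_new/A_old)^z = 0.47^0.2406 = exp(0.2406 × -0.7550) = 0.8339

83%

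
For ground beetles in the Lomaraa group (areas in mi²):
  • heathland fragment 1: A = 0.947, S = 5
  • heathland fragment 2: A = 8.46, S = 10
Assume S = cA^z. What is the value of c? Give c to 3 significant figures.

5.09

z = ln(S₂/S₁) / ln(A₂/A₁) = ln(10/5) / ln(8.46/0.947) = 0.6931 / 2.1898 = 0.3165
c = S₁ / A₁^z = 5 / 0.947^0.3165 = 5 / 0.9829 = 5.087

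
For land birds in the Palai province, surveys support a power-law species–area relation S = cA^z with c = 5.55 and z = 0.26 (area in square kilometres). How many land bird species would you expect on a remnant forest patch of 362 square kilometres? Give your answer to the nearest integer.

26

S = 5.55 × 362^0.26
ln S = ln 5.55 + 0.26 × ln 362 = 1.7138 + 0.26 × 5.8916 = 3.2456
S = e^3.2456 ≈ 25.68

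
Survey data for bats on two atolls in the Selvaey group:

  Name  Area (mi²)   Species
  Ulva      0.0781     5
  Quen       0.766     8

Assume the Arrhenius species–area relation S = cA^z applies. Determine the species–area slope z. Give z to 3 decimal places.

0.206

Taking logs: ln S = ln c + z ln A, so z = (ln S₂ − ln S₁)/(ln A₂ − ln A₁).
z = ln(8/5) / ln(0.766/0.0781) = ln(1.6) / ln(9.808) = 0.4700 / 2.2832 = 0.2059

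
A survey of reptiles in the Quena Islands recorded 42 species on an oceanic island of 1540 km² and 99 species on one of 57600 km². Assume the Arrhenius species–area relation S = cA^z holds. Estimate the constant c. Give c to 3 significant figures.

z = ln(S₂/S₁) / ln(A₂/A₁) = ln(99/42) / ln(57600/1540) = 0.8575 / 3.6217 = 0.2368
c = S₁ / A₁^z = 42 / 1540^0.2368 = 42 / 5.684 = 7.389

7.39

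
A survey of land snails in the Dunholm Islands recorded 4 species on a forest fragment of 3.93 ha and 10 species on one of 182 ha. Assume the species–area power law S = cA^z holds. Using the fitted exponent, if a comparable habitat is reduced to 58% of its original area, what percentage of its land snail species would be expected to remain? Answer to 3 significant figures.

z = ln(10/4) / ln(182/3.93) = 0.9163 / 3.8354 = 0.2389
S_new/S_old = (A_new/A_old)^z = 0.58^0.2389 = exp(0.2389 × -0.5447) = 0.878

87.8%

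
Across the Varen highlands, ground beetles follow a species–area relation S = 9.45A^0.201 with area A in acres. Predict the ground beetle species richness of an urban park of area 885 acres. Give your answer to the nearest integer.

S = 9.45 × 885^0.201
ln S = ln 9.45 + 0.201 × ln 885 = 2.2460 + 0.201 × 6.7856 = 3.6099
S = e^3.6099 ≈ 36.96

37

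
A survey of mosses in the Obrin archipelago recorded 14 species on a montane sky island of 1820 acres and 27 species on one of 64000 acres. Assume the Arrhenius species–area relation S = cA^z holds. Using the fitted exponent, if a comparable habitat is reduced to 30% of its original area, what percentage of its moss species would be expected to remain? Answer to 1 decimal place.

z = ln(27/14) / ln(64000/1820) = 0.6568 / 3.5600 = 0.1845
S_new/S_old = (A_new/A_old)^z = 0.3^0.1845 = exp(0.1845 × -1.2040) = 0.8008

80.1%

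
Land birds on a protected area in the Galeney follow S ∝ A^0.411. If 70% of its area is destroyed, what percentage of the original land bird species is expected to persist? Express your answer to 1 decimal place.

S_new/S_old = (A_new/A_old)^z = 0.3^0.411
= exp(0.411 × ln 0.3) = exp(0.411 × -1.2040) = exp(-0.4948) ≈ 0.6097

61.0%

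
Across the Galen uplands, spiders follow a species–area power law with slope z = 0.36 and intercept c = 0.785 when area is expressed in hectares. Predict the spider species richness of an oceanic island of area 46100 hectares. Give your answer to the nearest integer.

S = 0.785 × 46100^0.36 = 0.785 × 47.75 ≈ 37.48

37 species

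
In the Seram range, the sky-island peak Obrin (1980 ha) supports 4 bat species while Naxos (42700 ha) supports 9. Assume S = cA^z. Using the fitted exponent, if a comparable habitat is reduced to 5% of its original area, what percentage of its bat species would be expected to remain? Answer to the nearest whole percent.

z = ln(9/4) / ln(42700/1980) = 0.8109 / 3.0711 = 0.2641
S_new/S_old = (A_new/A_old)^z = 0.05^0.2641 = exp(0.2641 × -2.9957) = 0.4534

45%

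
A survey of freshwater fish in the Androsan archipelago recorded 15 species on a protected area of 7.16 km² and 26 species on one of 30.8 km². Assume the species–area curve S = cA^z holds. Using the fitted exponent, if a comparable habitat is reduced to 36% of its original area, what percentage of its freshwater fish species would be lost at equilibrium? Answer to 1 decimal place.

32.0%

z = ln(26/15) / ln(30.8/7.16) = 0.5500 / 1.4590 = 0.3770
S_new/S_old = (A_new/A_old)^z = 0.36^0.3770 = exp(0.3770 × -1.0217) = 0.6803
Fraction lost = 1 − 0.6803 = 0.3197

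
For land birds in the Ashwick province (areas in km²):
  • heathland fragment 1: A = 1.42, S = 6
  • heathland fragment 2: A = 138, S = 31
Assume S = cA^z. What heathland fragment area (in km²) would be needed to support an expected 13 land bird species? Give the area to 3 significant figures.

12.2 km²

z = ln(31/6) / ln(138/1.42) = 1.6422 / 4.5766 = 0.3588
c = 6 / 1.42^0.3588 = 6 / 1.134 = 5.291
A = (13/5.291)^(1/0.3588) ⇒ ln A = ln(2.457)/0.3588 = 2.5054
A = e^2.5054 ≈ 12.25 km²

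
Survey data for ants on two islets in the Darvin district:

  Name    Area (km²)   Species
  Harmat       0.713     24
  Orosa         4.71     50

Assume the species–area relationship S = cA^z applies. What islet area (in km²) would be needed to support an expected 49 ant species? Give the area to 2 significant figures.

4.5 km²

z = ln(50/24) / ln(4.71/0.713) = 0.7340 / 1.8880 = 0.3888
c = 24 / 0.713^0.3888 = 24 / 0.8768 = 27.37
A = (49/27.37)^(1/0.3888) ⇒ ln A = ln(1.79)/0.3888 = 1.4977
A = e^1.4977 ≈ 4.471 km²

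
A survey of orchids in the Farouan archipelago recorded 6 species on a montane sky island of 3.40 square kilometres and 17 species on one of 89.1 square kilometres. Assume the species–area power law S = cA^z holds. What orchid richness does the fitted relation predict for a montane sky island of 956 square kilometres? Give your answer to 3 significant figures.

36.2

z = ln(17/6) / ln(89.1/3.4) = 1.0415 / 3.2660 = 0.3189
c = 6 / 3.4^0.3189 = 6 / 1.477 = 4.061
S₃ = 4.061 × 956^0.3189 = 4.061 × 8.921 ≈ 36.23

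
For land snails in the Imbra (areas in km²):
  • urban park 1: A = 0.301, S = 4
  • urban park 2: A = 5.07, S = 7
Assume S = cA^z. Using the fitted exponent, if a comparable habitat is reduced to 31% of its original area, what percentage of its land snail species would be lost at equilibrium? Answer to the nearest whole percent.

21%

z = ln(7/4) / ln(5.07/0.301) = 0.5596 / 2.8240 = 0.1982
S_new/S_old = (A_new/A_old)^z = 0.31^0.1982 = exp(0.1982 × -1.1712) = 0.7929
Fraction lost = 1 − 0.7929 = 0.2071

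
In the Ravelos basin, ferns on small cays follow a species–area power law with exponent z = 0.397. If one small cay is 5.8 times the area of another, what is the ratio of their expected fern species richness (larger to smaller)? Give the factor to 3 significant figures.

S₂/S₁ = (A₂/A₁)^z = 5.8^0.397
ln(S₂/S₁) = 0.397 × ln 5.8 = 0.397 × 1.7579 = 0.6979
S₂/S₁ = e^0.6979 ≈ 2.009

2.01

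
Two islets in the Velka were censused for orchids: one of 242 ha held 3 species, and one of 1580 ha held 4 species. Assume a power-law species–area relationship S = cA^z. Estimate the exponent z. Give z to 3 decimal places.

0.153

Taking logs: ln S = ln c + z ln A, so z = (ln S₂ − ln S₁)/(ln A₂ − ln A₁).
z = ln(4/3) / ln(1580/242) = ln(1.333) / ln(6.529) = 0.2877 / 1.8762 = 0.1533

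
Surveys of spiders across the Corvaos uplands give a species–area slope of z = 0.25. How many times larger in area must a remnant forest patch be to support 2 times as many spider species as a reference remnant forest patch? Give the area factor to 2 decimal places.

(A₂/A₁)^0.25 = 2, so A₂/A₁ = 2^(1/0.25) = 2^4
ln(A₂/A₁) = ln 2 / 0.25 = 0.6931 / 0.25 = 2.7726
A₂/A₁ = e^2.7726 ≈ 16

16.00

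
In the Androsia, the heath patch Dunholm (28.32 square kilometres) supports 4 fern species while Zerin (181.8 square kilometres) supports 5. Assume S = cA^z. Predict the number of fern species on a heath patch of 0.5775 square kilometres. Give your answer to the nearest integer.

z = ln(5/4) / ln(181.8/28.32) = 0.2231 / 1.8593 = 0.1200
c = 4 / 28.32^0.1200 = 4 / 1.494 = 2.678
S₃ = 2.678 × 0.5775^0.1200 = 2.678 × 0.9362 ≈ 2.507

3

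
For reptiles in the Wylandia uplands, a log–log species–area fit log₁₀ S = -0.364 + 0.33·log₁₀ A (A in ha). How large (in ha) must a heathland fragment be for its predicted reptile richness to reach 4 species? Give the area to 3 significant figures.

4 = 0.4325 × A^0.33  ⇒  A^0.33 = 4/0.4325 = 9.248
ln A = ln(9.248) / 0.33 = 2.2244 / 0.33 = 6.7407
A = e^6.7407 ≈ 846.2 ha

846 ha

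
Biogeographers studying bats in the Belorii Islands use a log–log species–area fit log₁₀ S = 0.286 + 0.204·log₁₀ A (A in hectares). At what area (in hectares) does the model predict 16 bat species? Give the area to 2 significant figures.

16 = 1.932 × A^0.204  ⇒  A^0.204 = 16/1.932 = 8.282
ln A = ln(8.282) / 0.204 = 2.1140 / 0.204 = 10.3630
A = e^10.3630 ≈ 31666 hectares

32000 hectares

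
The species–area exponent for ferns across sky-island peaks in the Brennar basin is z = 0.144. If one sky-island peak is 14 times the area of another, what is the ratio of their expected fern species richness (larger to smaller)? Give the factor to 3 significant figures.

S₂/S₁ = (A₂/A₁)^z = 14^0.144
ln(S₂/S₁) = 0.144 × ln 14 = 0.144 × 2.6391 = 0.3800
S₂/S₁ = e^0.3800 ≈ 1.462

1.46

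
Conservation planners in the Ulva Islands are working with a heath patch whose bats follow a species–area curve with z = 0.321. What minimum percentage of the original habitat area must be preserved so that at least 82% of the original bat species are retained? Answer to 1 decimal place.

53.9%

Need (A_new/A_old)^0.321 = 0.82, so A_new/A_old = 0.82^(1/0.321) = 0.82^3.115
ln(A_new/A_old) = ln 0.82 / 0.321 = -0.1985 / 0.321 = -0.6182
A_new/A_old = e^-0.6182 ≈ 0.5389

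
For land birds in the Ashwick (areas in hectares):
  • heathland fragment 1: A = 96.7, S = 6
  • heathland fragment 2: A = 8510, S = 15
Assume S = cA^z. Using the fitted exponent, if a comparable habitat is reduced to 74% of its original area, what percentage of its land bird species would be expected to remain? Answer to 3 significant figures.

94.0%

z = ln(15/6) / ln(8510/96.7) = 0.9163 / 4.4774 = 0.2046
S_new/S_old = (A_new/A_old)^z = 0.74^0.2046 = exp(0.2046 × -0.3011) = 0.9402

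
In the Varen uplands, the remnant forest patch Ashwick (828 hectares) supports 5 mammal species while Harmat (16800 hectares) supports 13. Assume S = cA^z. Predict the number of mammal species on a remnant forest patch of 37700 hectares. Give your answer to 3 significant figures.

z = ln(13/5) / ln(16800/828) = 0.9555 / 3.0101 = 0.3174
c = 5 / 828^0.3174 = 5 / 8.439 = 0.5925
S₃ = 0.5925 × 37700^0.3174 = 0.5925 × 28.36 ≈ 16.8

16.8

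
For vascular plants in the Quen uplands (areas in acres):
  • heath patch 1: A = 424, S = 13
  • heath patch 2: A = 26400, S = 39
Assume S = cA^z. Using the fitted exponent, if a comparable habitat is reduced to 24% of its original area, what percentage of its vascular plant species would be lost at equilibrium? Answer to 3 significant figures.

31.6%

z = ln(39/13) / ln(26400/424) = 1.0986 / 4.1314 = 0.2659
S_new/S_old = (A_new/A_old)^z = 0.24^0.2659 = exp(0.2659 × -1.4271) = 0.6842
Fraction lost = 1 − 0.6842 = 0.3158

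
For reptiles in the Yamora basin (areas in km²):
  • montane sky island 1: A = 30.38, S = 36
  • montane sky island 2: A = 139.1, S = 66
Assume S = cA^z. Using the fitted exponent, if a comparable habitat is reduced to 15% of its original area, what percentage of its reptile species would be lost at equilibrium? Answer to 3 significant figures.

53.0%

z = ln(66/36) / ln(139.1/30.38) = 0.6061 / 1.5214 = 0.3984
S_new/S_old = (A_new/A_old)^z = 0.15^0.3984 = exp(0.3984 × -1.8971) = 0.4696
Fraction lost = 1 − 0.4696 = 0.5304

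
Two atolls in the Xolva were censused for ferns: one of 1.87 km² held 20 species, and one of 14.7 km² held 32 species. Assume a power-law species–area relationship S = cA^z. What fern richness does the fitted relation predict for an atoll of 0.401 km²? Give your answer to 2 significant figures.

14

z = ln(32/20) / ln(14.7/1.87) = 0.4700 / 2.0619 = 0.2279
c = 20 / 1.87^0.2279 = 20 / 1.153 = 17.34
S₃ = 17.34 × 0.401^0.2279 = 17.34 × 0.812 ≈ 14.08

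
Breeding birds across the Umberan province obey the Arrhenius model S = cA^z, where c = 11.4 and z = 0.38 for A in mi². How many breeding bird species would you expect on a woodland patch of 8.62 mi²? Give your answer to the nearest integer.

26

S = 11.4 × 8.62^0.38 = 11.4 × 2.267 ≈ 25.85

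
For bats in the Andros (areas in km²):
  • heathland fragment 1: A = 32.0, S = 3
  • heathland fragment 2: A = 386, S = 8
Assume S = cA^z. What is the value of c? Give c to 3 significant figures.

z = ln(S₂/S₁) / ln(A₂/A₁) = ln(8/3) / ln(386/32) = 0.9808 / 2.4901 = 0.3939
c = S₁ / A₁^z = 3 / 32^0.3939 = 3 / 3.916 = 0.766

0.766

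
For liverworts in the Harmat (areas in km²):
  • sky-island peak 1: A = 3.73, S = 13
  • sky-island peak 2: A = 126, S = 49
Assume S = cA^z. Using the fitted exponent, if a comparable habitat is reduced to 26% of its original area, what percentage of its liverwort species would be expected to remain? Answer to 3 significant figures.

z = ln(49/13) / ln(126/3.73) = 1.3269 / 3.5199 = 0.3770
S_new/S_old = (A_new/A_old)^z = 0.26^0.3770 = exp(0.3770 × -1.3471) = 0.6018

60.2%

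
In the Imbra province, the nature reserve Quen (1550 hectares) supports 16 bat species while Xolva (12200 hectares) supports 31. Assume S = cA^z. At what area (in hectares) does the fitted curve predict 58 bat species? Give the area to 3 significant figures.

86100 hectares

z = ln(31/16) / ln(12200/1550) = 0.6614 / 2.0632 = 0.3206
c = 16 / 1550^0.3206 = 16 / 10.54 = 1.518
A = (58/1.518)^(1/0.3206) ⇒ ln A = ln(38.2)/0.3206 = 11.3634
A = e^11.3634 ≈ 86109 hectares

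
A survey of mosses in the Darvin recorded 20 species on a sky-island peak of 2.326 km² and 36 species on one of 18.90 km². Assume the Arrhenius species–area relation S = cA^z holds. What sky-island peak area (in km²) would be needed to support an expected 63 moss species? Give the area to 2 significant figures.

z = ln(36/20) / ln(18.9/2.326) = 0.5878 / 2.0950 = 0.2806
c = 20 / 2.326^0.2806 = 20 / 1.267 = 15.78
A = (63/15.78)^(1/0.2806) ⇒ ln A = ln(3.992)/0.2806 = 4.9338
A = e^4.9338 ≈ 138.9 km²

140 km²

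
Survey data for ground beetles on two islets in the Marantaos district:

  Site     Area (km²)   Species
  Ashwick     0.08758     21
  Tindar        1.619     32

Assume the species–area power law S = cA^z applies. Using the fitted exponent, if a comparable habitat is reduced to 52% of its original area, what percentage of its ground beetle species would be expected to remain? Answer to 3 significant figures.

z = ln(32/21) / ln(1.619/0.08758) = 0.4212 / 2.9170 = 0.1444
S_new/S_old = (A_new/A_old)^z = 0.52^0.1444 = exp(0.1444 × -0.6539) = 0.9099

91.0%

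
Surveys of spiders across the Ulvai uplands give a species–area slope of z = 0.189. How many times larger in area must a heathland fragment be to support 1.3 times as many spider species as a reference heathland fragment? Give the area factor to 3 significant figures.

(A₂/A₁)^0.189 = 1.3, so A₂/A₁ = 1.3^(1/0.189) = 1.3^5.291
ln(A₂/A₁) = ln 1.3 / 0.189 = 0.2624 / 0.189 = 1.3882
A₂/A₁ = e^1.3882 ≈ 4.008

4.01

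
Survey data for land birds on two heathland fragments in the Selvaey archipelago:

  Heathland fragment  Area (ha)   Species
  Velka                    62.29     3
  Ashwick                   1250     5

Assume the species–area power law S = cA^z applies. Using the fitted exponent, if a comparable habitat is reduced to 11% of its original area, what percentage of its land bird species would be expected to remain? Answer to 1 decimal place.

68.7%

z = ln(5/3) / ln(1250/62.29) = 0.5108 / 2.9991 = 0.1703
S_new/S_old = (A_new/A_old)^z = 0.11^0.1703 = exp(0.1703 × -2.2073) = 0.6866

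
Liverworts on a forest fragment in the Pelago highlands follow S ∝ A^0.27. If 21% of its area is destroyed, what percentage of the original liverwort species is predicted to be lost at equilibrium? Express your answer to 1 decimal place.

6.2%

S_new/S_old = (A_new/A_old)^z = 0.79^0.27
= exp(0.27 × ln 0.79) = exp(0.27 × -0.2357) = exp(-0.0636) ≈ 0.9383
Fraction lost = 1 − 0.9383 = 0.06166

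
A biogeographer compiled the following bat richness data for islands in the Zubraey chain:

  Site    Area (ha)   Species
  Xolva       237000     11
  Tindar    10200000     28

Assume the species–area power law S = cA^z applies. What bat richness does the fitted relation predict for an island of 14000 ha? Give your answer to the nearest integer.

5

z = ln(28/11) / ln(10200000/237000) = 0.9343 / 3.7621 = 0.2483
c = 11 / 237000^0.2483 = 11 / 21.62 = 0.5088
S₃ = 0.5088 × 14000^0.2483 = 0.5088 × 10.71 ≈ 5.448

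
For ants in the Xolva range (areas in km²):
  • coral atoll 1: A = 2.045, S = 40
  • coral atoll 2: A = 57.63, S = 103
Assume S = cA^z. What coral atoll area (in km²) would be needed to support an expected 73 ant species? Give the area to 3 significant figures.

17.1 km²

z = ln(103/40) / ln(57.63/2.045) = 0.9458 / 3.3386 = 0.2833
c = 40 / 2.045^0.2833 = 40 / 1.225 = 32.66
A = (73/32.66)^(1/0.2833) ⇒ ln A = ln(2.235)/0.2833 = 2.8388
A = e^2.8388 ≈ 17.1 km²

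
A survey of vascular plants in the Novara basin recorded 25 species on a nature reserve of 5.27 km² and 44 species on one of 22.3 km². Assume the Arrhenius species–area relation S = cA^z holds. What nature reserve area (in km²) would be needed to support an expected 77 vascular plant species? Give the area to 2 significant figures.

93 km²

z = ln(44/25) / ln(22.3/5.27) = 0.5653 / 1.4426 = 0.3919
c = 25 / 5.27^0.3919 = 25 / 1.918 = 13.03
A = (77/13.03)^(1/0.3919) ⇒ ln A = ln(5.908)/0.3919 = 4.5326
A = e^4.5326 ≈ 93 km²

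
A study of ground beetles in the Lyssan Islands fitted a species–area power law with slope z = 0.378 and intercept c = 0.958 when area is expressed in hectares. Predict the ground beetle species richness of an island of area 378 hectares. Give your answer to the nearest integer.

9

S = 0.958 × 378^0.378
ln S = ln 0.958 + 0.378 × ln 378 = -0.0429 + 0.378 × 5.9349 = 2.2005
S = e^2.2005 ≈ 9.029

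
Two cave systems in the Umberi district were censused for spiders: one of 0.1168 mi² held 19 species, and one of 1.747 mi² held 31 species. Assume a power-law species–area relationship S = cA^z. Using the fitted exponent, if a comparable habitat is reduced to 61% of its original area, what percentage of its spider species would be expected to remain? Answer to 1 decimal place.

91.4%

z = ln(31/19) / ln(1.747/0.1168) = 0.4895 / 2.7052 = 0.1810
S_new/S_old = (A_new/A_old)^z = 0.61^0.1810 = exp(0.1810 × -0.4943) = 0.9144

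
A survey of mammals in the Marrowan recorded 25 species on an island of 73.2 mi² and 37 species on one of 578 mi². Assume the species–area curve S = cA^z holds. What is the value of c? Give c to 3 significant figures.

11.1

z = ln(S₂/S₁) / ln(A₂/A₁) = ln(37/25) / ln(578/73.2) = 0.3920 / 2.0664 = 0.1897
c = S₁ / A₁^z = 25 / 73.2^0.1897 = 25 / 2.258 = 11.07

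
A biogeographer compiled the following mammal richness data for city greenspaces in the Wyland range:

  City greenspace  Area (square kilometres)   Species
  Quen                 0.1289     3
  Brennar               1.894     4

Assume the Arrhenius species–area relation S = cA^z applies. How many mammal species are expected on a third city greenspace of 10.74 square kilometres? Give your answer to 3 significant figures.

4.82

z = ln(4/3) / ln(1.894/0.1289) = 0.2877 / 2.6874 = 0.1070
c = 3 / 0.1289^0.1070 = 3 / 0.8031 = 3.736
S₃ = 3.736 × 10.74^0.1070 = 3.736 × 1.289 ≈ 4.817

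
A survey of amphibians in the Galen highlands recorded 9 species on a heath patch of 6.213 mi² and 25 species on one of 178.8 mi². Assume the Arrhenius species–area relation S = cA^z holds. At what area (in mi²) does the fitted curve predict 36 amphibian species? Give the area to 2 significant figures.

z = ln(25/9) / ln(178.8/6.213) = 1.0217 / 3.3596 = 0.3041
c = 9 / 6.213^0.3041 = 9 / 1.743 = 5.164
A = (36/5.164)^(1/0.3041) ⇒ ln A = ln(6.971)/0.3041 = 6.3854
A = e^6.3854 ≈ 593.1 mi²

590 mi²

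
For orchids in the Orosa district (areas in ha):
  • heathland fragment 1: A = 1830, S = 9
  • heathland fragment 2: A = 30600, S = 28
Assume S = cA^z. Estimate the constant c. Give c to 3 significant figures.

z = ln(S₂/S₁) / ln(A₂/A₁) = ln(28/9) / ln(30600/1830) = 1.1350 / 2.8167 = 0.4029
c = S₁ / A₁^z = 9 / 1830^0.4029 = 9 / 20.63 = 0.4362

0.436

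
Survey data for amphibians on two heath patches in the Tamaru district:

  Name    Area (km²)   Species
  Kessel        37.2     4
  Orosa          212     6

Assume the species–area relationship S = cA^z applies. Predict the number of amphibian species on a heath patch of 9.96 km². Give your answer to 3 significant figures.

z = ln(6/4) / ln(212/37.2) = 0.4055 / 1.7403 = 0.2330
c = 4 / 37.2^0.2330 = 4 / 2.322 = 1.722
S₃ = 1.722 × 9.96^0.2330 = 1.722 × 1.708 ≈ 2.943

2.94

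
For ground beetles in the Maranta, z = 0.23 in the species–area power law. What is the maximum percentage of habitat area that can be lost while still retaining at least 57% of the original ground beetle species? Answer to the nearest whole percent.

91%

Need (A_new/A_old)^0.23 = 0.57, so A_new/A_old = 0.57^(1/0.23) = 0.57^4.348
ln(A_new/A_old) = ln 0.57 / 0.23 = -0.5621 / 0.23 = -2.4440
A_new/A_old = e^-2.4440 ≈ 0.08681
Fraction that can be lost = 1 − 0.08681 = 0.9132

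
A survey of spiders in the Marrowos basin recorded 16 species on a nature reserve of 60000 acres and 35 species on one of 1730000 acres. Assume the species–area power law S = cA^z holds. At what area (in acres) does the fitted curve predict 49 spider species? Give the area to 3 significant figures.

z = ln(35/16) / ln(1730000/60000) = 0.7828 / 3.3615 = 0.2329
c = 16 / 60000^0.2329 = 16 / 12.96 = 1.234
A = (49/1.234)^(1/0.2329) ⇒ ln A = ln(39.69)/0.2329 = 15.8086
A = e^15.8086 ≈ 7338170 acres

7340000 acres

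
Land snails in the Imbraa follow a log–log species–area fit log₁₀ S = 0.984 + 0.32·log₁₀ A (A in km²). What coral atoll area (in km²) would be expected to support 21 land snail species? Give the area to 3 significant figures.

21 = 9.638 × A^0.32  ⇒  A^0.32 = 21/9.638 = 2.179
ln A = ln(2.179) / 0.32 = 0.7788 / 0.32 = 2.4337
A = e^2.4337 ≈ 11.4 km²

11.4 km²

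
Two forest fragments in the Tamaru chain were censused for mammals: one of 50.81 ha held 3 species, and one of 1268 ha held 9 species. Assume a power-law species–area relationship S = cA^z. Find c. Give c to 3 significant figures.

z = ln(S₂/S₁) / ln(A₂/A₁) = ln(9/3) / ln(1268/50.81) = 1.0986 / 3.2171 = 0.3415
c = S₁ / A₁^z = 3 / 50.81^0.3415 = 3 / 3.824 = 0.7844

0.784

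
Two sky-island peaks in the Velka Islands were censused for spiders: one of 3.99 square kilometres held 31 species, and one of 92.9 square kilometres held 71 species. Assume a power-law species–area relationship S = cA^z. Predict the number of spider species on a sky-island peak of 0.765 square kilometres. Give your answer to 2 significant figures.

z = ln(71/31) / ln(92.9/3.99) = 0.8287 / 3.1477 = 0.2633
c = 31 / 3.99^0.2633 = 31 / 1.44 = 21.54
S₃ = 21.54 × 0.765^0.2633 = 21.54 × 0.9319 ≈ 20.07

20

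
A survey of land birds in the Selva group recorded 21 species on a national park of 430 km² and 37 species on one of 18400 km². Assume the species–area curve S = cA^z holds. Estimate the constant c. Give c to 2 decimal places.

z = ln(S₂/S₁) / ln(A₂/A₁) = ln(37/21) / ln(18400/430) = 0.5664 / 3.7563 = 0.1508
c = S₁ / A₁^z = 21 / 430^0.1508 = 21 / 2.495 = 8.417

8.42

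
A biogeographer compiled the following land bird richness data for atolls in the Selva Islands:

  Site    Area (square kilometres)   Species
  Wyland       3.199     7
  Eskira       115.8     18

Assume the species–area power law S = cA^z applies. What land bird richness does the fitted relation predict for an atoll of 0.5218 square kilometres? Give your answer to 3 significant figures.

z = ln(18/7) / ln(115.8/3.199) = 0.9445 / 3.5890 = 0.2632
c = 7 / 3.199^0.2632 = 7 / 1.358 = 5.155
S₃ = 5.155 × 0.5218^0.2632 = 5.155 × 0.8427 ≈ 4.344

4.34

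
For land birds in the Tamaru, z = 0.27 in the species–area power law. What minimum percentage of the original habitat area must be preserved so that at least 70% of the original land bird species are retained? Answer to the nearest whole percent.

Need (A_new/A_old)^0.27 = 0.7, so A_new/A_old = 0.7^(1/0.27) = 0.7^3.704
ln(A_new/A_old) = ln 0.7 / 0.27 = -0.3567 / 0.27 = -1.3210
A_new/A_old = e^-1.3210 ≈ 0.2669

27%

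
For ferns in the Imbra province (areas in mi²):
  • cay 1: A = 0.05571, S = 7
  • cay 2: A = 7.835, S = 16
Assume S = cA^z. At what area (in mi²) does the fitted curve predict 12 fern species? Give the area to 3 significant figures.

1.40 mi²

z = ln(16/7) / ln(7.835/0.05571) = 0.8267 / 4.9462 = 0.1671
c = 7 / 0.05571^0.1671 = 7 / 0.6172 = 11.34
A = (12/11.34)^(1/0.1671) ⇒ ln A = ln(1.058)/0.1671 = 0.3373
A = e^0.3373 ≈ 1.401 mi²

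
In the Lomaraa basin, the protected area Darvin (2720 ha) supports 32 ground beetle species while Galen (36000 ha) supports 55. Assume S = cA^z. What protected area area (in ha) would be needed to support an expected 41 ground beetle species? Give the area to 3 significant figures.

z = ln(55/32) / ln(36000/2720) = 0.5416 / 2.5829 = 0.2097
c = 32 / 2720^0.2097 = 32 / 5.25 = 6.095
A = (41/6.095)^(1/0.2097) ⇒ ln A = ln(6.727)/0.2097 = 9.0903
A = e^9.0903 ≈ 8869 ha

8870 ha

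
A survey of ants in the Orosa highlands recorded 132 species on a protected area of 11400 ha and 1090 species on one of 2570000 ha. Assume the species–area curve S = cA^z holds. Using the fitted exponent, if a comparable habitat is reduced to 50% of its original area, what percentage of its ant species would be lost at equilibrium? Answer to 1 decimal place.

23.7%

z = ln(1090/132) / ln(2570000/11400) = 2.1111 / 5.4180 = 0.3896
S_new/S_old = (A_new/A_old)^z = 0.5^0.3896 = exp(0.3896 × -0.6931) = 0.7633
Fraction lost = 1 − 0.7633 = 0.2367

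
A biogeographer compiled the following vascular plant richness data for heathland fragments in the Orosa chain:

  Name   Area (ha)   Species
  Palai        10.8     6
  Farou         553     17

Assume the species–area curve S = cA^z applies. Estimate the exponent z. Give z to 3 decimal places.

0.265

Taking logs: ln S = ln c + z ln A, so z = (ln S₂ − ln S₁)/(ln A₂ − ln A₁).
z = ln(17/6) / ln(553/10.8) = ln(2.833) / ln(51.2) = 1.0415 / 3.9358 = 0.2646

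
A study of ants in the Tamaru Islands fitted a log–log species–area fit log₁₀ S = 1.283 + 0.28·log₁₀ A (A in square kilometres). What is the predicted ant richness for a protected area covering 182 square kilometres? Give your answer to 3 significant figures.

82.4

S = 19.19 × 182^0.28
ln S = ln 19.19 + 0.28 × ln 182 = 2.9542 + 0.28 × 5.2040 = 4.4113
S = e^4.4113 ≈ 82.38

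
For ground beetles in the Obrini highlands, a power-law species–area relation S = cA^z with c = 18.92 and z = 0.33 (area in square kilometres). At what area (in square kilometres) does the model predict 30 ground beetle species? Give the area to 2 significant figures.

30 = 18.92 × A^0.33  ⇒  A^0.33 = 30/18.92 = 1.586
ln A = ln(1.586) / 0.33 = 0.4610 / 0.33 = 1.3969
A = e^1.3969 ≈ 4.043 square kilometres

4.0 square kilometres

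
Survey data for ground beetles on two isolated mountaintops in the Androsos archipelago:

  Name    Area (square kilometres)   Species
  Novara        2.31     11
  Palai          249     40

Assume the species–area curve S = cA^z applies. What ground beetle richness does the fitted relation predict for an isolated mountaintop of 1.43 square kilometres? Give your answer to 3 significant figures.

z = ln(40/11) / ln(249/2.31) = 1.2910 / 4.6802 = 0.2758
c = 11 / 2.31^0.2758 = 11 / 1.26 = 8.732
S₃ = 8.732 × 1.43^0.2758 = 8.732 × 1.104 ≈ 9.637

9.64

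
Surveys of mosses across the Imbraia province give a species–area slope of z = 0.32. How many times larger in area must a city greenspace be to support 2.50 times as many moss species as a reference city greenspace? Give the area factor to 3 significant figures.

(A₂/A₁)^0.32 = 2.5, so A₂/A₁ = 2.5^(1/0.32) = 2.5^3.125
ln(A₂/A₁) = ln 2.5 / 0.32 = 0.9163 / 0.32 = 2.8634
A₂/A₁ = e^2.8634 ≈ 17.52

17.5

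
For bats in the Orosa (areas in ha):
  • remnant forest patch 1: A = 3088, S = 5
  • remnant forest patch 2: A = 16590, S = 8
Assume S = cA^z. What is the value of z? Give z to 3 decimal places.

0.280

Taking logs: ln S = ln c + z ln A, so z = (ln S₂ − ln S₁)/(ln A₂ − ln A₁).
z = ln(8/5) / ln(16590/3088) = ln(1.6) / ln(5.372) = 0.4700 / 1.6813 = 0.2796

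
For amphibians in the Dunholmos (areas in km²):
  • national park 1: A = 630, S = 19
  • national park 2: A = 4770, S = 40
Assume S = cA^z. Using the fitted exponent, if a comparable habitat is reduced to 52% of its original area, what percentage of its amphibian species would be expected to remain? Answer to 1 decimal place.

z = ln(40/19) / ln(4770/630) = 0.7444 / 2.0244 = 0.3677
S_new/S_old = (A_new/A_old)^z = 0.52^0.3677 = exp(0.3677 × -0.6539) = 0.7863

78.6%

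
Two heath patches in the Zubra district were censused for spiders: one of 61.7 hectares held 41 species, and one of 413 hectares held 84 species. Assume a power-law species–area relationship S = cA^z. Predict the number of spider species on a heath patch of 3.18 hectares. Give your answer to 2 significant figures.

13

z = ln(84/41) / ln(413/61.7) = 0.7172 / 1.9012 = 0.3773
c = 41 / 61.7^0.3773 = 41 / 4.736 = 8.657
S₃ = 8.657 × 3.18^0.3773 = 8.657 × 1.547 ≈ 13.39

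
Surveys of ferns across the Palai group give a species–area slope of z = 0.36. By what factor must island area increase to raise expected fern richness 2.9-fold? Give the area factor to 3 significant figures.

(A₂/A₁)^0.36 = 2.9, so A₂/A₁ = 2.9^(1/0.36) = 2.9^2.778
ln(A₂/A₁) = ln 2.9 / 0.36 = 1.0647 / 0.36 = 2.9575
A₂/A₁ = e^2.9575 ≈ 19.25

19.3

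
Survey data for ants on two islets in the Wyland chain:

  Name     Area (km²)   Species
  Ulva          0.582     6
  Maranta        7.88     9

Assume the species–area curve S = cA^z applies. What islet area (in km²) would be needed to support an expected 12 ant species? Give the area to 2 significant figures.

50 km²

z = ln(9/6) / ln(7.88/0.582) = 0.4055 / 2.6056 = 0.1556
c = 6 / 0.582^0.1556 = 6 / 0.9192 = 6.527
A = (12/6.527)^(1/0.1556) ⇒ ln A = ln(1.838)/0.1556 = 3.9130
A = e^3.9130 ≈ 50.05 km²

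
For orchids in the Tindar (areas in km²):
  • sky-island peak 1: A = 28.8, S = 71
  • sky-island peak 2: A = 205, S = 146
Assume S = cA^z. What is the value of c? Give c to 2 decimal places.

z = ln(S₂/S₁) / ln(A₂/A₁) = ln(146/71) / ln(205/28.8) = 0.7209 / 1.9626 = 0.3673
c = S₁ / A₁^z = 71 / 28.8^0.3673 = 71 / 3.436 = 20.66

20.66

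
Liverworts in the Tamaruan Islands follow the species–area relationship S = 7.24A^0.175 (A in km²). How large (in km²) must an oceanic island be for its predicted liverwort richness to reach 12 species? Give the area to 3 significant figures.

17.9 km²

12 = 7.24 × A^0.175  ⇒  A^0.175 = 12/7.24 = 1.657
ln A = ln(1.657) / 0.175 = 0.5053 / 0.175 = 2.8873
A = e^2.8873 ≈ 17.95 km²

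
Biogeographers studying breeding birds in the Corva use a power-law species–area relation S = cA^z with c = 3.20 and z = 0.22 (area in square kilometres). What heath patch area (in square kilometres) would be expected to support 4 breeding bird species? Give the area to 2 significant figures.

2.8 square kilometres

4 = 3.2 × A^0.22  ⇒  A^0.22 = 4/3.2 = 1.25
ln A = ln(1.25) / 0.22 = 0.2231 / 0.22 = 1.0143
A = e^1.0143 ≈ 2.757 square kilometres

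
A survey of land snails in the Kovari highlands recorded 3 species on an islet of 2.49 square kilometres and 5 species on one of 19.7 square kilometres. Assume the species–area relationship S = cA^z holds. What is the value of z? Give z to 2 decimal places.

Taking logs: ln S = ln c + z ln A, so z = (ln S₂ − ln S₁)/(ln A₂ − ln A₁).
z = ln(5/3) / ln(19.7/2.49) = ln(1.667) / ln(7.912) = 0.5108 / 2.0683 = 0.2470

0.25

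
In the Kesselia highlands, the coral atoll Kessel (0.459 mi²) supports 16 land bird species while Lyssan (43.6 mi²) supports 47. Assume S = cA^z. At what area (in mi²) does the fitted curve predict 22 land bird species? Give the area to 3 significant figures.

z = ln(47/16) / ln(43.6/0.459) = 1.0776 / 4.5538 = 0.2366
c = 16 / 0.459^0.2366 = 16 / 0.8317 = 19.24
A = (22/19.24)^(1/0.2366) ⇒ ln A = ln(1.144)/0.2366 = 0.5671
A = e^0.5671 ≈ 1.763 mi²

1.76 mi²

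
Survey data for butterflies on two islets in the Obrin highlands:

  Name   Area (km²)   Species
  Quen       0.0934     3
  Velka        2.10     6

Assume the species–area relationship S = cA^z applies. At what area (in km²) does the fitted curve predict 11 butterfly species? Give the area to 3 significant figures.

31.9 km²

z = ln(6/3) / ln(2.1/0.0934) = 0.6931 / 3.1128 = 0.2227
c = 3 / 0.0934^0.2227 = 3 / 0.5898 = 5.086
A = (11/5.086)^(1/0.2227) ⇒ ln A = ln(2.163)/0.2227 = 3.4640
A = e^3.4640 ≈ 31.94 km²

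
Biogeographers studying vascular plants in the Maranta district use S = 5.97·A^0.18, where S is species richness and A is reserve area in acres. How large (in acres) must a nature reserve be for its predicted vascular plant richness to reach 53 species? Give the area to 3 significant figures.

53 = 5.97 × A^0.18  ⇒  A^0.18 = 53/5.97 = 8.878
ln A = ln(8.878) / 0.18 = 2.1835 / 0.18 = 12.1308
A = e^12.1308 ≈ 185499 acres

185000 acres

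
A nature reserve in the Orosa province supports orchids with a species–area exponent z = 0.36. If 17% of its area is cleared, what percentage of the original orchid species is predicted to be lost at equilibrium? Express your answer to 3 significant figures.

S_new/S_old = (A_new/A_old)^z = 0.83^0.36
= exp(0.36 × ln 0.83) = exp(0.36 × -0.1863) = exp(-0.0671) ≈ 0.9351
Fraction lost = 1 − 0.9351 = 0.06488

6.49%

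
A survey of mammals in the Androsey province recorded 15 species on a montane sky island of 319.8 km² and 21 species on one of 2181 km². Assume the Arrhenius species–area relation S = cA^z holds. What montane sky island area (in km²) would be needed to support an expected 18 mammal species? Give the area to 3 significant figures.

905 km²

z = ln(21/15) / ln(2181/319.8) = 0.3365 / 1.9198 = 0.1753
c = 15 / 319.8^0.1753 = 15 / 2.748 = 5.459
A = (18/5.459)^(1/0.1753) ⇒ ln A = ln(3.298)/0.1753 = 6.8080
A = e^6.8080 ≈ 905 km²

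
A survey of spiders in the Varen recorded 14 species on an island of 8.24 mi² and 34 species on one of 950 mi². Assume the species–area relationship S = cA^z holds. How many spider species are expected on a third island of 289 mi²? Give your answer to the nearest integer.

27

z = ln(34/14) / ln(950/8.24) = 0.8873 / 4.7475 = 0.1869
c = 14 / 8.24^0.1869 = 14 / 1.483 = 9.439
S₃ = 9.439 × 289^0.1869 = 9.439 × 2.884 ≈ 27.22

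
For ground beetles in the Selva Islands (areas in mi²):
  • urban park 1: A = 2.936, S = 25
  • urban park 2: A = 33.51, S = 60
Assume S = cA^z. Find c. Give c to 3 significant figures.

17.0

z = ln(S₂/S₁) / ln(A₂/A₁) = ln(60/25) / ln(33.51/2.936) = 0.8755 / 2.4348 = 0.3596
c = S₁ / A₁^z = 25 / 2.936^0.3596 = 25 / 1.473 = 16.97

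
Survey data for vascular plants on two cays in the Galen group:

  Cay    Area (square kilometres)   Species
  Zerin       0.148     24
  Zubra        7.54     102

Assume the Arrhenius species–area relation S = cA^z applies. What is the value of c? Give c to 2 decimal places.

z = ln(S₂/S₁) / ln(A₂/A₁) = ln(102/24) / ln(7.54/0.148) = 1.4469 / 3.9308 = 0.3681
c = S₁ / A₁^z = 24 / 0.148^0.3681 = 24 / 0.495 = 48.49

48.49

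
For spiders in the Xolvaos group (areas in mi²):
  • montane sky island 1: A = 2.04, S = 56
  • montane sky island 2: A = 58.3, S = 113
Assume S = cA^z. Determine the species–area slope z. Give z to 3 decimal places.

0.209

Taking logs: ln S = ln c + z ln A, so z = (ln S₂ − ln S₁)/(ln A₂ − ln A₁).
z = ln(113/56) / ln(58.3/2.04) = ln(2.018) / ln(28.58) = 0.7020 / 3.3527 = 0.2094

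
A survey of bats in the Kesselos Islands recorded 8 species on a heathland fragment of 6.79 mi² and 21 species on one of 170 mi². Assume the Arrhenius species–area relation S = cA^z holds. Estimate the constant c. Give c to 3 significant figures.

z = ln(S₂/S₁) / ln(A₂/A₁) = ln(21/8) / ln(170/6.79) = 0.9651 / 3.2203 = 0.2997
c = S₁ / A₁^z = 8 / 6.79^0.2997 = 8 / 1.775 = 4.506

4.51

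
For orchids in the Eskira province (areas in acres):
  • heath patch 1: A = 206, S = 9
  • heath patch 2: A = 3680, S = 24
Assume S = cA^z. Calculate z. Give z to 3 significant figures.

0.340

Taking logs: ln S = ln c + z ln A, so z = (ln S₂ − ln S₁)/(ln A₂ − ln A₁).
z = ln(24/9) / ln(3680/206) = ln(2.667) / ln(17.86) = 0.9808 / 2.8828 = 0.3402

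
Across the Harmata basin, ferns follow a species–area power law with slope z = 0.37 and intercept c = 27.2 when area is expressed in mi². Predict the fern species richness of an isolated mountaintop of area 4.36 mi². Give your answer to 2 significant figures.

S = 27.2 × 4.36^0.37 = 27.2 × 1.724 ≈ 46.9

47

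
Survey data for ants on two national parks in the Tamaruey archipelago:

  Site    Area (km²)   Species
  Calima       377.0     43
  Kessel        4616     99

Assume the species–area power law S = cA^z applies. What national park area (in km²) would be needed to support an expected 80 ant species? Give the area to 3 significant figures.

z = ln(99/43) / ln(4616/377) = 0.8339 / 2.5050 = 0.3329
c = 43 / 377^0.3329 = 43 / 7.205 = 5.968
A = (80/5.968)^(1/0.3329) ⇒ ln A = ln(13.41)/0.3329 = 7.7972
A = e^7.7972 ≈ 2434 km²

2430 km²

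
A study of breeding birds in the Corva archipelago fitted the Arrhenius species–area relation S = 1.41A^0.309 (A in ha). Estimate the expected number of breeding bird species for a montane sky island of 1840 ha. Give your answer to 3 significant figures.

14.4

S = 1.41 × 1840^0.309
ln S = ln 1.41 + 0.309 × ln 1840 = 0.3436 + 0.309 × 7.5175 = 2.6665
S = e^2.6665 ≈ 14.39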